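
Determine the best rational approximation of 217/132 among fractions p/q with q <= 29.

23/14

Expand x = 217/132 as a continued fraction with the Euclidean algorithm:
  217 = 1*132 + 85, so a_0 = 1.
  132 = 1*85 + 47, so a_1 = 1.
  85 = 1*47 + 38, so a_2 = 1.
  47 = 1*38 + 9, so a_3 = 1.
  38 = 4*9 + 2, so a_4 = 4.
  9 = 4*2 + 1, so a_5 = 4.
  2 = 2*1 + 0, so a_6 = 2.
so x = [1; 1, 1, 1, 4, 4, 2].
Convergents (p_i = a_i*p_{i-1} + p_{i-2}, q_i = a_i*q_{i-1} + q_{i-2} with p_{-2}=0, p_{-1}=1, q_{-2}=1, q_{-1}=0), until the denominator exceeds 29:
  i=0: a_0=1, p_0 = 1*1 + 0 = 1, q_0 = 1*0 + 1 = 1.
  i=1: a_1=1, p_1 = 1*1 + 1 = 2, q_1 = 1*1 + 0 = 1.
  i=2: a_2=1, p_2 = 1*2 + 1 = 3, q_2 = 1*1 + 1 = 2.
  i=3: a_3=1, p_3 = 1*3 + 2 = 5, q_3 = 1*2 + 1 = 3.
  i=4: a_4=4, p_4 = 4*5 + 3 = 23, q_4 = 4*3 + 2 = 14.
  i=5: a_5=4, p_5 = 4*23 + 5 = 97, q_5 = 4*14 + 3 = 59.
q_5 = 59 > 29, so the last convergent with denominator <= 29 is p_4/q_4 = 23/14.
The closest fraction with denominator <= 29 is either p_4/q_4 or the intermediate fraction (k*p_4 + p_3)/(k*q_4 + q_3) with the largest k >= 1 whose denominator stays <= 29; these approach x as k grows, and every other convergent or intermediate fraction in range is farther away.
Largest k: floor((29 - q_3)/q_4) = floor((29 - 3)/14) = 1.
That gives (1*23 + 5)/(1*14 + 3) = 28/17.
Compare the errors: |x - 23/14| = |217*14 - 23*132|/(132*14) = 2/1848, and |x - 28/17| = |217*17 - 28*132|/(132*17) = 7/2244.
Cross-multiplying, 2*2244 = 4488 < 12936 = 7*1848, so 2/1848 is smaller: the convergent 23/14 is closer to x than 28/17.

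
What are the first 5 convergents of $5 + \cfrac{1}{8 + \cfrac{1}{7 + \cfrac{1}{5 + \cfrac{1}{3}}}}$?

5/1, 41/8, 292/57, 1501/293, 4795/936

Using the convergent recurrence p_i = a_i*p_{i-1} + p_{i-2}, q_i = a_i*q_{i-1} + q_{i-2} with p_{-2}=0, p_{-1}=1, q_{-2}=1, q_{-1}=0:
  i=0: a_0=5, p_0 = 5*1 + 0 = 5, q_0 = 5*0 + 1 = 1.
  i=1: a_1=8, p_1 = 8*5 + 1 = 41, q_1 = 8*1 + 0 = 8.
  i=2: a_2=7, p_2 = 7*41 + 5 = 292, q_2 = 7*8 + 1 = 57.
  i=3: a_3=5, p_3 = 5*292 + 41 = 1501, q_3 = 5*57 + 8 = 293.
  i=4: a_4=3, p_4 = 3*1501 + 292 = 4795, q_4 = 3*293 + 57 = 936.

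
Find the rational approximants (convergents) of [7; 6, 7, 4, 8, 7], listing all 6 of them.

7/1, 43/6, 308/43, 1275/178, 10508/1467, 74831/10447

Using the convergent recurrence p_i = a_i*p_{i-1} + p_{i-2}, q_i = a_i*q_{i-1} + q_{i-2} with p_{-2}=0, p_{-1}=1, q_{-2}=1, q_{-1}=0:
  i=0: a_0=7, p_0 = 7*1 + 0 = 7, q_0 = 7*0 + 1 = 1.
  i=1: a_1=6, p_1 = 6*7 + 1 = 43, q_1 = 6*1 + 0 = 6.
  i=2: a_2=7, p_2 = 7*43 + 7 = 308, q_2 = 7*6 + 1 = 43.
  i=3: a_3=4, p_3 = 4*308 + 43 = 1275, q_3 = 4*43 + 6 = 178.
  i=4: a_4=8, p_4 = 8*1275 + 308 = 10508, q_4 = 8*178 + 43 = 1467.
  i=5: a_5=7, p_5 = 7*10508 + 1275 = 74831, q_5 = 7*1467 + 178 = 10447.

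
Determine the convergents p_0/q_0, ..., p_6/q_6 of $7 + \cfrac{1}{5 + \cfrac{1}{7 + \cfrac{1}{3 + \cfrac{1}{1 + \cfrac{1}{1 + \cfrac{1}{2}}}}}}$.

Using the convergent recurrence p_i = a_i*p_{i-1} + p_{i-2}, q_i = a_i*q_{i-1} + q_{i-2} with p_{-2}=0, p_{-1}=1, q_{-2}=1, q_{-1}=0:
  i=0: a_0=7, p_0 = 7*1 + 0 = 7, q_0 = 7*0 + 1 = 1.
  i=1: a_1=5, p_1 = 5*7 + 1 = 36, q_1 = 5*1 + 0 = 5.
  i=2: a_2=7, p_2 = 7*36 + 7 = 259, q_2 = 7*5 + 1 = 36.
  i=3: a_3=3, p_3 = 3*259 + 36 = 813, q_3 = 3*36 + 5 = 113.
  i=4: a_4=1, p_4 = 1*813 + 259 = 1072, q_4 = 1*113 + 36 = 149.
  i=5: a_5=1, p_5 = 1*1072 + 813 = 1885, q_5 = 1*149 + 113 = 262.
  i=6: a_6=2, p_6 = 2*1885 + 1072 = 4842, q_6 = 2*262 + 149 = 673.

7/1, 36/5, 259/36, 813/113, 1072/149, 1885/262, 4842/673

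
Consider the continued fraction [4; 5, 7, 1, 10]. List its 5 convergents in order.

Using the convergent recurrence p_i = a_i*p_{i-1} + p_{i-2}, q_i = a_i*q_{i-1} + q_{i-2} with p_{-2}=0, p_{-1}=1, q_{-2}=1, q_{-1}=0:
  i=0: a_0=4, p_0 = 4*1 + 0 = 4, q_0 = 4*0 + 1 = 1.
  i=1: a_1=5, p_1 = 5*4 + 1 = 21, q_1 = 5*1 + 0 = 5.
  i=2: a_2=7, p_2 = 7*21 + 4 = 151, q_2 = 7*5 + 1 = 36.
  i=3: a_3=1, p_3 = 1*151 + 21 = 172, q_3 = 1*36 + 5 = 41.
  i=4: a_4=10, p_4 = 10*172 + 151 = 1871, q_4 = 10*41 + 36 = 446.

4/1, 21/5, 151/36, 172/41, 1871/446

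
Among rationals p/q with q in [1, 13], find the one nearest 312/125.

5/2

Expand x = 312/125 as a continued fraction with the Euclidean algorithm:
  312 = 2*125 + 62, so a_0 = 2.
  125 = 2*62 + 1, so a_1 = 2.
  62 = 62*1 + 0, so a_2 = 62.
so x = [2; 2, 62].
Convergents (p_i = a_i*p_{i-1} + p_{i-2}, q_i = a_i*q_{i-1} + q_{i-2} with p_{-2}=0, p_{-1}=1, q_{-2}=1, q_{-1}=0), until the denominator exceeds 13:
  i=0: a_0=2, p_0 = 2*1 + 0 = 2, q_0 = 2*0 + 1 = 1.
  i=1: a_1=2, p_1 = 2*2 + 1 = 5, q_1 = 2*1 + 0 = 2.
  i=2: a_2=62, p_2 = 62*5 + 2 = 312, q_2 = 62*2 + 1 = 125.
q_2 = 125 > 13, so the last convergent with denominator <= 13 is p_1/q_1 = 5/2.
The closest fraction with denominator <= 13 is either p_1/q_1 or the intermediate fraction (k*p_1 + p_0)/(k*q_1 + q_0) with the largest k >= 1 whose denominator stays <= 13; these approach x as k grows, and every other convergent or intermediate fraction in range is farther away.
Largest k: floor((13 - q_0)/q_1) = floor((13 - 1)/2) = 6.
That gives (6*5 + 2)/(6*2 + 1) = 32/13.
Compare the errors: |x - 5/2| = |312*2 - 5*125|/(125*2) = 1/250, and |x - 32/13| = |312*13 - 32*125|/(125*13) = 56/1625.
Cross-multiplying, 1*1625 = 1625 < 14000 = 56*250, so 1/250 is smaller: the convergent 5/2 is closer to x than 32/13.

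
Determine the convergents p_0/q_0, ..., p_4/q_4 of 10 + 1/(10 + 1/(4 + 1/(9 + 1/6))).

Using the convergent recurrence p_i = a_i*p_{i-1} + p_{i-2}, q_i = a_i*q_{i-1} + q_{i-2} with p_{-2}=0, p_{-1}=1, q_{-2}=1, q_{-1}=0:
  i=0: a_0=10, p_0 = 10*1 + 0 = 10, q_0 = 10*0 + 1 = 1.
  i=1: a_1=10, p_1 = 10*10 + 1 = 101, q_1 = 10*1 + 0 = 10.
  i=2: a_2=4, p_2 = 4*101 + 10 = 414, q_2 = 4*10 + 1 = 41.
  i=3: a_3=9, p_3 = 9*414 + 101 = 3827, q_3 = 9*41 + 10 = 379.
  i=4: a_4=6, p_4 = 6*3827 + 414 = 23376, q_4 = 6*379 + 41 = 2315.

10/1, 101/10, 414/41, 3827/379, 23376/2315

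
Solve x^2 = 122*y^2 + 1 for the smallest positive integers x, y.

First expand sqrt(122) as a continued fraction. With x_i = (sqrt(122) + m_i)/d_i and (m_0, d_0) = (0, 1): a_0 = floor(sqrt(122)) = 11, since 11^2 = 121 <= 122 < 144 = 12^2.
Iterate m_{i+1} = d_i*a_i - m_i, d_{i+1} = (122 - m_{i+1}^2)/d_i, a_{i+1} = floor((a_0 + m_{i+1})/d_{i+1}):
  m_1 = 1*11 - 0 = 11, d_1 = (122 - 11^2)/1 = 1/1 = 1, a_1 = floor((11 + 11)/1) = 22.
  m_2 = 1*22 - 11 = 11, d_2 = (122 - 11^2)/1 = 1/1 = 1: (m_2, d_2) = (m_1, d_1) = (11, 1), so from here the quotient a_1 repeats; the period length is 1.
So sqrt(122) = [11; (22)] with period length k = 1.
k is odd, so (p_{k-1}, q_{k-1}) only solves x^2 - 122y^2 = -1 and the fundamental solution of x^2 - 122y^2 = 1 is (p_{2k-1}, q_{2k-1}) = (p_1, q_1); compute convergents through index 1, running through the period twice.
Convergents (p_i = a_i*p_{i-1} + p_{i-2}, q_i = a_i*q_{i-1} + q_{i-2} with p_{-2}=0, p_{-1}=1, q_{-2}=1, q_{-1}=0):
  i=0: a_0=11, p_0 = 11*1 + 0 = 11, q_0 = 11*0 + 1 = 1.
  i=1: a_1=22, p_1 = 22*11 + 1 = 243, q_1 = 22*1 + 0 = 22.
Indeed p_0^2 - 122*q_0^2 = 121 - 122 = -1, not +1.
Check: 243^2 - 122*22^2 = 59049 - 59048 = 1, so (x, y) = (243, 22) solves the equation, and by the theorem it is the least positive solution.

(x, y) = (243, 22)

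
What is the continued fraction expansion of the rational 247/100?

Run the Euclidean algorithm on 247 and 100; the successive quotients are the partial quotients a_0, a_1, ... (each step inverts the fractional part left over by the previous one):
  247 = 2*100 + 47, so a_0 = 2.
  100 = 2*47 + 6, so a_1 = 2.
  47 = 7*6 + 5, so a_2 = 7.
  6 = 1*5 + 1, so a_3 = 1.
  5 = 5*1 + 0, so a_4 = 5.
The remainder reaches 0 after 5 divisions, so the expansion has 5 partial quotients, read off in order.

[2; 2, 7, 1, 5]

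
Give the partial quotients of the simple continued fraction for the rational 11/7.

[1; 1, 1, 3]

Run the Euclidean algorithm on 11 and 7; the successive quotients are the partial quotients a_0, a_1, ... (each step inverts the fractional part left over by the previous one):
  11 = 1*7 + 4, so a_0 = 1.
  7 = 1*4 + 3, so a_1 = 1.
  4 = 1*3 + 1, so a_2 = 1.
  3 = 3*1 + 0, so a_3 = 3.
The remainder reaches 0 after 4 divisions, so the expansion has 4 partial quotients, read off in order.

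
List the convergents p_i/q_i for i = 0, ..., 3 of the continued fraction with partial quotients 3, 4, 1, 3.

Using the convergent recurrence p_i = a_i*p_{i-1} + p_{i-2}, q_i = a_i*q_{i-1} + q_{i-2} with p_{-2}=0, p_{-1}=1, q_{-2}=1, q_{-1}=0:
  i=0: a_0=3, p_0 = 3*1 + 0 = 3, q_0 = 3*0 + 1 = 1.
  i=1: a_1=4, p_1 = 4*3 + 1 = 13, q_1 = 4*1 + 0 = 4.
  i=2: a_2=1, p_2 = 1*13 + 3 = 16, q_2 = 1*4 + 1 = 5.
  i=3: a_3=3, p_3 = 3*16 + 13 = 61, q_3 = 3*5 + 4 = 19.

3/1, 13/4, 16/5, 61/19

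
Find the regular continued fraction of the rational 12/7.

[1; 1, 2, 2]

Run the Euclidean algorithm on 12 and 7; the successive quotients are the partial quotients a_0, a_1, ... (each step inverts the fractional part left over by the previous one):
  12 = 1*7 + 5, so a_0 = 1.
  7 = 1*5 + 2, so a_1 = 1.
  5 = 2*2 + 1, so a_2 = 2.
  2 = 2*1 + 0, so a_3 = 2.
The remainder reaches 0 after 4 divisions, so the expansion has 4 partial quotients, read off in order.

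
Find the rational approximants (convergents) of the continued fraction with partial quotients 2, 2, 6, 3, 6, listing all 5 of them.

2/1, 5/2, 32/13, 101/41, 638/259

Using the convergent recurrence p_i = a_i*p_{i-1} + p_{i-2}, q_i = a_i*q_{i-1} + q_{i-2} with p_{-2}=0, p_{-1}=1, q_{-2}=1, q_{-1}=0:
  i=0: a_0=2, p_0 = 2*1 + 0 = 2, q_0 = 2*0 + 1 = 1.
  i=1: a_1=2, p_1 = 2*2 + 1 = 5, q_1 = 2*1 + 0 = 2.
  i=2: a_2=6, p_2 = 6*5 + 2 = 32, q_2 = 6*2 + 1 = 13.
  i=3: a_3=3, p_3 = 3*32 + 5 = 101, q_3 = 3*13 + 2 = 41.
  i=4: a_4=6, p_4 = 6*101 + 32 = 638, q_4 = 6*41 + 13 = 259.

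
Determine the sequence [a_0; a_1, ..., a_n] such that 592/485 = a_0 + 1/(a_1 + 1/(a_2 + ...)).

Run the Euclidean algorithm on 592 and 485; the successive quotients are the partial quotients a_0, a_1, ... (each step inverts the fractional part left over by the previous one):
  592 = 1*485 + 107, so a_0 = 1.
  485 = 4*107 + 57, so a_1 = 4.
  107 = 1*57 + 50, so a_2 = 1.
  57 = 1*50 + 7, so a_3 = 1.
  50 = 7*7 + 1, so a_4 = 7.
  7 = 7*1 + 0, so a_5 = 7.
The remainder reaches 0 after 6 divisions, so the expansion has 6 partial quotients, read off in order.

[1; 4, 1, 1, 7, 7]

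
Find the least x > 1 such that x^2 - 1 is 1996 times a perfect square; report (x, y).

(x, y) = (40320199, 902490)

First expand sqrt(1996) as a continued fraction. With x_i = (sqrt(1996) + m_i)/d_i and (m_0, d_0) = (0, 1): a_0 = floor(sqrt(1996)) = 44, since 44^2 = 1936 <= 1996 < 2025 = 45^2.
Iterate m_{i+1} = d_i*a_i - m_i, d_{i+1} = (1996 - m_{i+1}^2)/d_i, a_{i+1} = floor((a_0 + m_{i+1})/d_{i+1}):
  m_1 = 1*44 - 0 = 44, d_1 = (1996 - 44^2)/1 = 60/1 = 60, a_1 = floor((44 + 44)/60) = 1.
  m_2 = 60*1 - 44 = 16, d_2 = (1996 - 16^2)/60 = 1740/60 = 29, a_2 = floor((44 + 16)/29) = 2.
  m_3 = 29*2 - 16 = 42, d_3 = (1996 - 42^2)/29 = 232/29 = 8, a_3 = floor((44 + 42)/8) = 10.
  m_4 = 8*10 - 42 = 38, d_4 = (1996 - 38^2)/8 = 552/8 = 69, a_4 = floor((44 + 38)/69) = 1.
  m_5 = 69*1 - 38 = 31, d_5 = (1996 - 31^2)/69 = 1035/69 = 15, a_5 = floor((44 + 31)/15) = 5.
  m_6 = 15*5 - 31 = 44, d_6 = (1996 - 44^2)/15 = 60/15 = 4, a_6 = floor((44 + 44)/4) = 22.
  m_7 = 4*22 - 44 = 44, d_7 = (1996 - 44^2)/4 = 60/4 = 15, a_7 = floor((44 + 44)/15) = 5.
  m_8 = 15*5 - 44 = 31, d_8 = (1996 - 31^2)/15 = 1035/15 = 69, a_8 = floor((44 + 31)/69) = 1.
  m_9 = 69*1 - 31 = 38, d_9 = (1996 - 38^2)/69 = 552/69 = 8, a_9 = floor((44 + 38)/8) = 10.
  m_10 = 8*10 - 38 = 42, d_10 = (1996 - 42^2)/8 = 232/8 = 29, a_10 = floor((44 + 42)/29) = 2.
  m_11 = 29*2 - 42 = 16, d_11 = (1996 - 16^2)/29 = 1740/29 = 60, a_11 = floor((44 + 16)/60) = 1.
  m_12 = 60*1 - 16 = 44, d_12 = (1996 - 44^2)/60 = 60/60 = 1, a_12 = floor((44 + 44)/1) = 88.
  m_13 = 1*88 - 44 = 44, d_13 = (1996 - 44^2)/1 = 60/1 = 60: (m_13, d_13) = (m_1, d_1) = (44, 60), so from here the quotients repeat a_1, ..., a_12; the period length is 12.
So sqrt(1996) = [44; (1, 2, 10, 1, 5, 22, 5, 1, 10, 2, 1, 88)] with period length k = 12.
k is even, so the fundamental solution of x^2 - 1996y^2 = 1 is (p_{k-1}, q_{k-1}) = (p_11, q_11); compute convergents through index 11.
Convergents (p_i = a_i*p_{i-1} + p_{i-2}, q_i = a_i*q_{i-1} + q_{i-2} with p_{-2}=0, p_{-1}=1, q_{-2}=1, q_{-1}=0):
  i=0: a_0=44, p_0 = 44*1 + 0 = 44, q_0 = 44*0 + 1 = 1.
  i=1: a_1=1, p_1 = 1*44 + 1 = 45, q_1 = 1*1 + 0 = 1.
  i=2: a_2=2, p_2 = 2*45 + 44 = 134, q_2 = 2*1 + 1 = 3.
  i=3: a_3=10, p_3 = 10*134 + 45 = 1385, q_3 = 10*3 + 1 = 31.
  i=4: a_4=1, p_4 = 1*1385 + 134 = 1519, q_4 = 1*31 + 3 = 34.
  i=5: a_5=5, p_5 = 5*1519 + 1385 = 8980, q_5 = 5*34 + 31 = 201.
  i=6: a_6=22, p_6 = 22*8980 + 1519 = 199079, q_6 = 22*201 + 34 = 4456.
  i=7: a_7=5, p_7 = 5*199079 + 8980 = 1004375, q_7 = 5*4456 + 201 = 22481.
  i=8: a_8=1, p_8 = 1*1004375 + 199079 = 1203454, q_8 = 1*22481 + 4456 = 26937.
  i=9: a_9=10, p_9 = 10*1203454 + 1004375 = 13038915, q_9 = 10*26937 + 22481 = 291851.
  i=10: a_10=2, p_10 = 2*13038915 + 1203454 = 27281284, q_10 = 2*291851 + 26937 = 610639.
  i=11: a_11=1, p_11 = 1*27281284 + 13038915 = 40320199, q_11 = 1*610639 + 291851 = 902490.
Check: 40320199^2 - 1996*902490^2 = 1625718447399601 - 1625718447399600 = 1, so (x, y) = (40320199, 902490) solves the equation, and by the theorem it is the least positive solution.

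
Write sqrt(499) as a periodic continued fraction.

[22; (2, 1, 21, 1, 2, 44)]

Write x_i = (sqrt(499) + m_i)/d_i with (m_0, d_0) = (0, 1). a_0 = floor(sqrt(499)) = 22, since 22^2 = 484 <= 499 < 529 = 23^2.
Iterate m_{i+1} = d_i*a_i - m_i, d_{i+1} = (499 - m_{i+1}^2)/d_i, a_{i+1} = floor((a_0 + m_{i+1})/d_{i+1}):
  m_1 = 1*22 - 0 = 22, d_1 = (499 - 22^2)/1 = 15/1 = 15, a_1 = floor((22 + 22)/15) = 2.
  m_2 = 15*2 - 22 = 8, d_2 = (499 - 8^2)/15 = 435/15 = 29, a_2 = floor((22 + 8)/29) = 1.
  m_3 = 29*1 - 8 = 21, d_3 = (499 - 21^2)/29 = 58/29 = 2, a_3 = floor((22 + 21)/2) = 21.
  m_4 = 2*21 - 21 = 21, d_4 = (499 - 21^2)/2 = 58/2 = 29, a_4 = floor((22 + 21)/29) = 1.
  m_5 = 29*1 - 21 = 8, d_5 = (499 - 8^2)/29 = 435/29 = 15, a_5 = floor((22 + 8)/15) = 2.
  m_6 = 15*2 - 8 = 22, d_6 = (499 - 22^2)/15 = 15/15 = 1, a_6 = floor((22 + 22)/1) = 44.
  m_7 = 1*44 - 22 = 22, d_7 = (499 - 22^2)/1 = 15/1 = 15: (m_7, d_7) = (m_1, d_1) = (22, 15), so from here the quotients repeat a_1, ..., a_6; the period length is 6.
Hence the expansion of sqrt(499) is a_0 = 22 followed by the repeating block 2, 1, 21, 1, 2, 44 (period 6).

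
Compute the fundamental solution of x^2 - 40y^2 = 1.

First expand sqrt(40) as a continued fraction. With x_i = (sqrt(40) + m_i)/d_i and (m_0, d_0) = (0, 1): a_0 = floor(sqrt(40)) = 6, since 6^2 = 36 <= 40 < 49 = 7^2.
Iterate m_{i+1} = d_i*a_i - m_i, d_{i+1} = (40 - m_{i+1}^2)/d_i, a_{i+1} = floor((a_0 + m_{i+1})/d_{i+1}):
  m_1 = 1*6 - 0 = 6, d_1 = (40 - 6^2)/1 = 4/1 = 4, a_1 = floor((6 + 6)/4) = 3.
  m_2 = 4*3 - 6 = 6, d_2 = (40 - 6^2)/4 = 4/4 = 1, a_2 = floor((6 + 6)/1) = 12.
  m_3 = 1*12 - 6 = 6, d_3 = (40 - 6^2)/1 = 4/1 = 4: (m_3, d_3) = (m_1, d_1) = (6, 4), so from here the quotients repeat a_1, a_2; the period length is 2.
So sqrt(40) = [6; (3, 12)] with period length k = 2.
k is even, so the fundamental solution of x^2 - 40y^2 = 1 is (p_{k-1}, q_{k-1}) = (p_1, q_1); compute convergents through index 1.
Convergents (p_i = a_i*p_{i-1} + p_{i-2}, q_i = a_i*q_{i-1} + q_{i-2} with p_{-2}=0, p_{-1}=1, q_{-2}=1, q_{-1}=0):
  i=0: a_0=6, p_0 = 6*1 + 0 = 6, q_0 = 6*0 + 1 = 1.
  i=1: a_1=3, p_1 = 3*6 + 1 = 19, q_1 = 3*1 + 0 = 3.
Check: 19^2 - 40*3^2 = 361 - 360 = 1, so (x, y) = (19, 3) solves the equation, and by the theorem it is the least positive solution.

(x, y) = (19, 3)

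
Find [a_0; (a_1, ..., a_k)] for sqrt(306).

Write x_i = (sqrt(306) + m_i)/d_i with (m_0, d_0) = (0, 1). a_0 = floor(sqrt(306)) = 17, since 17^2 = 289 <= 306 < 324 = 18^2.
Iterate m_{i+1} = d_i*a_i - m_i, d_{i+1} = (306 - m_{i+1}^2)/d_i, a_{i+1} = floor((a_0 + m_{i+1})/d_{i+1}):
  m_1 = 1*17 - 0 = 17, d_1 = (306 - 17^2)/1 = 17/1 = 17, a_1 = floor((17 + 17)/17) = 2.
  m_2 = 17*2 - 17 = 17, d_2 = (306 - 17^2)/17 = 17/17 = 1, a_2 = floor((17 + 17)/1) = 34.
  m_3 = 1*34 - 17 = 17, d_3 = (306 - 17^2)/1 = 17/1 = 17: (m_3, d_3) = (m_1, d_1) = (17, 17), so from here the quotients repeat a_1, a_2; the period length is 2.
Hence the expansion of sqrt(306) is a_0 = 17 followed by the repeating block 2, 34 (period 2).

[17; (2, 34)]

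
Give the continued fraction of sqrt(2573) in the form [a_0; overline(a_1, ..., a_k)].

[50; overline(1, 2, 1, 1, 1, 2, 1, 1, 1, 2, 1, 100)]

Write x_i = (sqrt(2573) + m_i)/d_i with (m_0, d_0) = (0, 1). a_0 = floor(sqrt(2573)) = 50, since 50^2 = 2500 <= 2573 < 2601 = 51^2.
Iterate m_{i+1} = d_i*a_i - m_i, d_{i+1} = (2573 - m_{i+1}^2)/d_i, a_{i+1} = floor((a_0 + m_{i+1})/d_{i+1}):
  m_1 = 1*50 - 0 = 50, d_1 = (2573 - 50^2)/1 = 73/1 = 73, a_1 = floor((50 + 50)/73) = 1.
  m_2 = 73*1 - 50 = 23, d_2 = (2573 - 23^2)/73 = 2044/73 = 28, a_2 = floor((50 + 23)/28) = 2.
  m_3 = 28*2 - 23 = 33, d_3 = (2573 - 33^2)/28 = 1484/28 = 53, a_3 = floor((50 + 33)/53) = 1.
  m_4 = 53*1 - 33 = 20, d_4 = (2573 - 20^2)/53 = 2173/53 = 41, a_4 = floor((50 + 20)/41) = 1.
  m_5 = 41*1 - 20 = 21, d_5 = (2573 - 21^2)/41 = 2132/41 = 52, a_5 = floor((50 + 21)/52) = 1.
  m_6 = 52*1 - 21 = 31, d_6 = (2573 - 31^2)/52 = 1612/52 = 31, a_6 = floor((50 + 31)/31) = 2.
  m_7 = 31*2 - 31 = 31, d_7 = (2573 - 31^2)/31 = 1612/31 = 52, a_7 = floor((50 + 31)/52) = 1.
  m_8 = 52*1 - 31 = 21, d_8 = (2573 - 21^2)/52 = 2132/52 = 41, a_8 = floor((50 + 21)/41) = 1.
  m_9 = 41*1 - 21 = 20, d_9 = (2573 - 20^2)/41 = 2173/41 = 53, a_9 = floor((50 + 20)/53) = 1.
  m_10 = 53*1 - 20 = 33, d_10 = (2573 - 33^2)/53 = 1484/53 = 28, a_10 = floor((50 + 33)/28) = 2.
  m_11 = 28*2 - 33 = 23, d_11 = (2573 - 23^2)/28 = 2044/28 = 73, a_11 = floor((50 + 23)/73) = 1.
  m_12 = 73*1 - 23 = 50, d_12 = (2573 - 50^2)/73 = 73/73 = 1, a_12 = floor((50 + 50)/1) = 100.
  m_13 = 1*100 - 50 = 50, d_13 = (2573 - 50^2)/1 = 73/1 = 73: (m_13, d_13) = (m_1, d_1) = (50, 73), so from here the quotients repeat a_1, ..., a_12; the period length is 12.
Hence the expansion of sqrt(2573) is a_0 = 50 followed by the repeating block 1, 2, 1, 1, 1, 2, 1, 1, 1, 2, 1, 100 (period 12).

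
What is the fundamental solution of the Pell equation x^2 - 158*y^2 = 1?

(x, y) = (7743, 616)

First expand sqrt(158) as a continued fraction. With x_i = (sqrt(158) + m_i)/d_i and (m_0, d_0) = (0, 1): a_0 = floor(sqrt(158)) = 12, since 12^2 = 144 <= 158 < 169 = 13^2.
Iterate m_{i+1} = d_i*a_i - m_i, d_{i+1} = (158 - m_{i+1}^2)/d_i, a_{i+1} = floor((a_0 + m_{i+1})/d_{i+1}):
  m_1 = 1*12 - 0 = 12, d_1 = (158 - 12^2)/1 = 14/1 = 14, a_1 = floor((12 + 12)/14) = 1.
  m_2 = 14*1 - 12 = 2, d_2 = (158 - 2^2)/14 = 154/14 = 11, a_2 = floor((12 + 2)/11) = 1.
  m_3 = 11*1 - 2 = 9, d_3 = (158 - 9^2)/11 = 77/11 = 7, a_3 = floor((12 + 9)/7) = 3.
  m_4 = 7*3 - 9 = 12, d_4 = (158 - 12^2)/7 = 14/7 = 2, a_4 = floor((12 + 12)/2) = 12.
  m_5 = 2*12 - 12 = 12, d_5 = (158 - 12^2)/2 = 14/2 = 7, a_5 = floor((12 + 12)/7) = 3.
  m_6 = 7*3 - 12 = 9, d_6 = (158 - 9^2)/7 = 77/7 = 11, a_6 = floor((12 + 9)/11) = 1.
  m_7 = 11*1 - 9 = 2, d_7 = (158 - 2^2)/11 = 154/11 = 14, a_7 = floor((12 + 2)/14) = 1.
  m_8 = 14*1 - 2 = 12, d_8 = (158 - 12^2)/14 = 14/14 = 1, a_8 = floor((12 + 12)/1) = 24.
  m_9 = 1*24 - 12 = 12, d_9 = (158 - 12^2)/1 = 14/1 = 14: (m_9, d_9) = (m_1, d_1) = (12, 14), so from here the quotients repeat a_1, ..., a_8; the period length is 8.
So sqrt(158) = [12; (1, 1, 3, 12, 3, 1, 1, 24)] with period length k = 8.
k is even, so the fundamental solution of x^2 - 158y^2 = 1 is (p_{k-1}, q_{k-1}) = (p_7, q_7); compute convergents through index 7.
Convergents (p_i = a_i*p_{i-1} + p_{i-2}, q_i = a_i*q_{i-1} + q_{i-2} with p_{-2}=0, p_{-1}=1, q_{-2}=1, q_{-1}=0):
  i=0: a_0=12, p_0 = 12*1 + 0 = 12, q_0 = 12*0 + 1 = 1.
  i=1: a_1=1, p_1 = 1*12 + 1 = 13, q_1 = 1*1 + 0 = 1.
  i=2: a_2=1, p_2 = 1*13 + 12 = 25, q_2 = 1*1 + 1 = 2.
  i=3: a_3=3, p_3 = 3*25 + 13 = 88, q_3 = 3*2 + 1 = 7.
  i=4: a_4=12, p_4 = 12*88 + 25 = 1081, q_4 = 12*7 + 2 = 86.
  i=5: a_5=3, p_5 = 3*1081 + 88 = 3331, q_5 = 3*86 + 7 = 265.
  i=6: a_6=1, p_6 = 1*3331 + 1081 = 4412, q_6 = 1*265 + 86 = 351.
  i=7: a_7=1, p_7 = 1*4412 + 3331 = 7743, q_7 = 1*351 + 265 = 616.
Check: 7743^2 - 158*616^2 = 59954049 - 59954048 = 1, so (x, y) = (7743, 616) solves the equation, and by the theorem it is the least positive solution.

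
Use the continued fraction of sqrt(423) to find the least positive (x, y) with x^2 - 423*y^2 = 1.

(x, y) = (4607, 224)

First expand sqrt(423) as a continued fraction. With x_i = (sqrt(423) + m_i)/d_i and (m_0, d_0) = (0, 1): a_0 = floor(sqrt(423)) = 20, since 20^2 = 400 <= 423 < 441 = 21^2.
Iterate m_{i+1} = d_i*a_i - m_i, d_{i+1} = (423 - m_{i+1}^2)/d_i, a_{i+1} = floor((a_0 + m_{i+1})/d_{i+1}):
  m_1 = 1*20 - 0 = 20, d_1 = (423 - 20^2)/1 = 23/1 = 23, a_1 = floor((20 + 20)/23) = 1.
  m_2 = 23*1 - 20 = 3, d_2 = (423 - 3^2)/23 = 414/23 = 18, a_2 = floor((20 + 3)/18) = 1.
  m_3 = 18*1 - 3 = 15, d_3 = (423 - 15^2)/18 = 198/18 = 11, a_3 = floor((20 + 15)/11) = 3.
  m_4 = 11*3 - 15 = 18, d_4 = (423 - 18^2)/11 = 99/11 = 9, a_4 = floor((20 + 18)/9) = 4.
  m_5 = 9*4 - 18 = 18, d_5 = (423 - 18^2)/9 = 99/9 = 11, a_5 = floor((20 + 18)/11) = 3.
  m_6 = 11*3 - 18 = 15, d_6 = (423 - 15^2)/11 = 198/11 = 18, a_6 = floor((20 + 15)/18) = 1.
  m_7 = 18*1 - 15 = 3, d_7 = (423 - 3^2)/18 = 414/18 = 23, a_7 = floor((20 + 3)/23) = 1.
  m_8 = 23*1 - 3 = 20, d_8 = (423 - 20^2)/23 = 23/23 = 1, a_8 = floor((20 + 20)/1) = 40.
  m_9 = 1*40 - 20 = 20, d_9 = (423 - 20^2)/1 = 23/1 = 23: (m_9, d_9) = (m_1, d_1) = (20, 23), so from here the quotients repeat a_1, ..., a_8; the period length is 8.
So sqrt(423) = [20; (1, 1, 3, 4, 3, 1, 1, 40)] with period length k = 8.
k is even, so the fundamental solution of x^2 - 423y^2 = 1 is (p_{k-1}, q_{k-1}) = (p_7, q_7); compute convergents through index 7.
Convergents (p_i = a_i*p_{i-1} + p_{i-2}, q_i = a_i*q_{i-1} + q_{i-2} with p_{-2}=0, p_{-1}=1, q_{-2}=1, q_{-1}=0):
  i=0: a_0=20, p_0 = 20*1 + 0 = 20, q_0 = 20*0 + 1 = 1.
  i=1: a_1=1, p_1 = 1*20 + 1 = 21, q_1 = 1*1 + 0 = 1.
  i=2: a_2=1, p_2 = 1*21 + 20 = 41, q_2 = 1*1 + 1 = 2.
  i=3: a_3=3, p_3 = 3*41 + 21 = 144, q_3 = 3*2 + 1 = 7.
  i=4: a_4=4, p_4 = 4*144 + 41 = 617, q_4 = 4*7 + 2 = 30.
  i=5: a_5=3, p_5 = 3*617 + 144 = 1995, q_5 = 3*30 + 7 = 97.
  i=6: a_6=1, p_6 = 1*1995 + 617 = 2612, q_6 = 1*97 + 30 = 127.
  i=7: a_7=1, p_7 = 1*2612 + 1995 = 4607, q_7 = 1*127 + 97 = 224.
Check: 4607^2 - 423*224^2 = 21224449 - 21224448 = 1, so (x, y) = (4607, 224) solves the equation, and by the theorem it is the least positive solution.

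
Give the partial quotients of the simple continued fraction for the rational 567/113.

Run the Euclidean algorithm on 567 and 113; the successive quotients are the partial quotients a_0, a_1, ... (each step inverts the fractional part left over by the previous one):
  567 = 5*113 + 2, so a_0 = 5.
  113 = 56*2 + 1, so a_1 = 56.
  2 = 2*1 + 0, so a_2 = 2.
The remainder reaches 0 after 3 divisions, so the expansion has 3 partial quotients, read off in order.

[5; 56, 2]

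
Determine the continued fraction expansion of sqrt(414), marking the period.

Write x_i = (sqrt(414) + m_i)/d_i with (m_0, d_0) = (0, 1). a_0 = floor(sqrt(414)) = 20, since 20^2 = 400 <= 414 < 441 = 21^2.
Iterate m_{i+1} = d_i*a_i - m_i, d_{i+1} = (414 - m_{i+1}^2)/d_i, a_{i+1} = floor((a_0 + m_{i+1})/d_{i+1}):
  m_1 = 1*20 - 0 = 20, d_1 = (414 - 20^2)/1 = 14/1 = 14, a_1 = floor((20 + 20)/14) = 2.
  m_2 = 14*2 - 20 = 8, d_2 = (414 - 8^2)/14 = 350/14 = 25, a_2 = floor((20 + 8)/25) = 1.
  m_3 = 25*1 - 8 = 17, d_3 = (414 - 17^2)/25 = 125/25 = 5, a_3 = floor((20 + 17)/5) = 7.
  m_4 = 5*7 - 17 = 18, d_4 = (414 - 18^2)/5 = 90/5 = 18, a_4 = floor((20 + 18)/18) = 2.
  m_5 = 18*2 - 18 = 18, d_5 = (414 - 18^2)/18 = 90/18 = 5, a_5 = floor((20 + 18)/5) = 7.
  m_6 = 5*7 - 18 = 17, d_6 = (414 - 17^2)/5 = 125/5 = 25, a_6 = floor((20 + 17)/25) = 1.
  m_7 = 25*1 - 17 = 8, d_7 = (414 - 8^2)/25 = 350/25 = 14, a_7 = floor((20 + 8)/14) = 2.
  m_8 = 14*2 - 8 = 20, d_8 = (414 - 20^2)/14 = 14/14 = 1, a_8 = floor((20 + 20)/1) = 40.
  m_9 = 1*40 - 20 = 20, d_9 = (414 - 20^2)/1 = 14/1 = 14: (m_9, d_9) = (m_1, d_1) = (20, 14), so from here the quotients repeat a_1, ..., a_8; the period length is 8.
Hence the expansion of sqrt(414) is a_0 = 20 followed by the repeating block 2, 1, 7, 2, 7, 1, 2, 40 (period 8).

[20; (2, 1, 7, 2, 7, 1, 2, 40)]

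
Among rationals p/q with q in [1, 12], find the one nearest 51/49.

1/1

Expand x = 51/49 as a continued fraction with the Euclidean algorithm:
  51 = 1*49 + 2, so a_0 = 1.
  49 = 24*2 + 1, so a_1 = 24.
  2 = 2*1 + 0, so a_2 = 2.
so x = [1; 24, 2].
Convergents (p_i = a_i*p_{i-1} + p_{i-2}, q_i = a_i*q_{i-1} + q_{i-2} with p_{-2}=0, p_{-1}=1, q_{-2}=1, q_{-1}=0), until the denominator exceeds 12:
  i=0: a_0=1, p_0 = 1*1 + 0 = 1, q_0 = 1*0 + 1 = 1.
  i=1: a_1=24, p_1 = 24*1 + 1 = 25, q_1 = 24*1 + 0 = 24.
q_1 = 24 > 12, so the last convergent with denominator <= 12 is p_0/q_0 = 1/1.
The closest fraction with denominator <= 12 is either p_0/q_0 or the intermediate fraction (k*p_0 + p_{-1})/(k*q_0 + q_{-1}) with the largest k >= 1 whose denominator stays <= 12; these approach x as k grows, and every other convergent or intermediate fraction in range is farther away.
Largest k: floor((12 - q_{-1})/q_0) = floor((12 - 0)/1) = 12 (using the seeds p_{-1} = 1, q_{-1} = 0).
That gives (12*1 + 1)/(12*1 + 0) = 13/12.
Compare the errors: |x - 1/1| = |51*1 - 1*49|/(49*1) = 2/49, and |x - 13/12| = |51*12 - 13*49|/(49*12) = 25/588.
Cross-multiplying, 2*588 = 1176 < 1225 = 25*49, so 2/49 is smaller: the convergent 1/1 is closer to x than 13/12.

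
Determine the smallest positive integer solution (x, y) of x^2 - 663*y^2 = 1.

First expand sqrt(663) as a continued fraction. With x_i = (sqrt(663) + m_i)/d_i and (m_0, d_0) = (0, 1): a_0 = floor(sqrt(663)) = 25, since 25^2 = 625 <= 663 < 676 = 26^2.
Iterate m_{i+1} = d_i*a_i - m_i, d_{i+1} = (663 - m_{i+1}^2)/d_i, a_{i+1} = floor((a_0 + m_{i+1})/d_{i+1}):
  m_1 = 1*25 - 0 = 25, d_1 = (663 - 25^2)/1 = 38/1 = 38, a_1 = floor((25 + 25)/38) = 1.
  m_2 = 38*1 - 25 = 13, d_2 = (663 - 13^2)/38 = 494/38 = 13, a_2 = floor((25 + 13)/13) = 2.
  m_3 = 13*2 - 13 = 13, d_3 = (663 - 13^2)/13 = 494/13 = 38, a_3 = floor((25 + 13)/38) = 1.
  m_4 = 38*1 - 13 = 25, d_4 = (663 - 25^2)/38 = 38/38 = 1, a_4 = floor((25 + 25)/1) = 50.
  m_5 = 1*50 - 25 = 25, d_5 = (663 - 25^2)/1 = 38/1 = 38: (m_5, d_5) = (m_1, d_1) = (25, 38), so from here the quotients repeat a_1, ..., a_4; the period length is 4.
So sqrt(663) = [25; (1, 2, 1, 50)] with period length k = 4.
k is even, so the fundamental solution of x^2 - 663y^2 = 1 is (p_{k-1}, q_{k-1}) = (p_3, q_3); compute convergents through index 3.
Convergents (p_i = a_i*p_{i-1} + p_{i-2}, q_i = a_i*q_{i-1} + q_{i-2} with p_{-2}=0, p_{-1}=1, q_{-2}=1, q_{-1}=0):
  i=0: a_0=25, p_0 = 25*1 + 0 = 25, q_0 = 25*0 + 1 = 1.
  i=1: a_1=1, p_1 = 1*25 + 1 = 26, q_1 = 1*1 + 0 = 1.
  i=2: a_2=2, p_2 = 2*26 + 25 = 77, q_2 = 2*1 + 1 = 3.
  i=3: a_3=1, p_3 = 1*77 + 26 = 103, q_3 = 1*3 + 1 = 4.
Check: 103^2 - 663*4^2 = 10609 - 10608 = 1, so (x, y) = (103, 4) solves the equation, and by the theorem it is the least positive solution.

(x, y) = (103, 4)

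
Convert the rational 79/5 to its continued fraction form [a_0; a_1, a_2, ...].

[15; 1, 4]

Run the Euclidean algorithm on 79 and 5; the successive quotients are the partial quotients a_0, a_1, ... (each step inverts the fractional part left over by the previous one):
  79 = 15*5 + 4, so a_0 = 15.
  5 = 1*4 + 1, so a_1 = 1.
  4 = 4*1 + 0, so a_2 = 4.
The remainder reaches 0 after 3 divisions, so the expansion has 3 partial quotients, read off in order.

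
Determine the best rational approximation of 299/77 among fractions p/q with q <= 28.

66/17

Expand x = 299/77 as a continued fraction with the Euclidean algorithm:
  299 = 3*77 + 68, so a_0 = 3.
  77 = 1*68 + 9, so a_1 = 1.
  68 = 7*9 + 5, so a_2 = 7.
  9 = 1*5 + 4, so a_3 = 1.
  5 = 1*4 + 1, so a_4 = 1.
  4 = 4*1 + 0, so a_5 = 4.
so x = [3; 1, 7, 1, 1, 4].
Convergents (p_i = a_i*p_{i-1} + p_{i-2}, q_i = a_i*q_{i-1} + q_{i-2} with p_{-2}=0, p_{-1}=1, q_{-2}=1, q_{-1}=0), until the denominator exceeds 28:
  i=0: a_0=3, p_0 = 3*1 + 0 = 3, q_0 = 3*0 + 1 = 1.
  i=1: a_1=1, p_1 = 1*3 + 1 = 4, q_1 = 1*1 + 0 = 1.
  i=2: a_2=7, p_2 = 7*4 + 3 = 31, q_2 = 7*1 + 1 = 8.
  i=3: a_3=1, p_3 = 1*31 + 4 = 35, q_3 = 1*8 + 1 = 9.
  i=4: a_4=1, p_4 = 1*35 + 31 = 66, q_4 = 1*9 + 8 = 17.
  i=5: a_5=4, p_5 = 4*66 + 35 = 299, q_5 = 4*17 + 9 = 77.
q_5 = 77 > 28, so the last convergent with denominator <= 28 is p_4/q_4 = 66/17.
The closest fraction with denominator <= 28 is either p_4/q_4 or the intermediate fraction (k*p_4 + p_3)/(k*q_4 + q_3) with the largest k >= 1 whose denominator stays <= 28; these approach x as k grows, and every other convergent or intermediate fraction in range is farther away.
Largest k: floor((28 - q_3)/q_4) = floor((28 - 9)/17) = 1.
That gives (1*66 + 35)/(1*17 + 9) = 101/26.
Compare the errors: |x - 66/17| = |299*17 - 66*77|/(77*17) = 1/1309, and |x - 101/26| = |299*26 - 101*77|/(77*26) = 3/2002.
Cross-multiplying, 1*2002 = 2002 < 3927 = 3*1309, so 1/1309 is smaller: the convergent 66/17 is closer to x than 101/26.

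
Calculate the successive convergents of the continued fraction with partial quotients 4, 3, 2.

4/1, 13/3, 30/7

Using the convergent recurrence p_i = a_i*p_{i-1} + p_{i-2}, q_i = a_i*q_{i-1} + q_{i-2} with p_{-2}=0, p_{-1}=1, q_{-2}=1, q_{-1}=0:
  i=0: a_0=4, p_0 = 4*1 + 0 = 4, q_0 = 4*0 + 1 = 1.
  i=1: a_1=3, p_1 = 3*4 + 1 = 13, q_1 = 3*1 + 0 = 3.
  i=2: a_2=2, p_2 = 2*13 + 4 = 30, q_2 = 2*3 + 1 = 7.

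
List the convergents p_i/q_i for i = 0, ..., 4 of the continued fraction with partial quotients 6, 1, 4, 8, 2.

Using the convergent recurrence p_i = a_i*p_{i-1} + p_{i-2}, q_i = a_i*q_{i-1} + q_{i-2} with p_{-2}=0, p_{-1}=1, q_{-2}=1, q_{-1}=0:
  i=0: a_0=6, p_0 = 6*1 + 0 = 6, q_0 = 6*0 + 1 = 1.
  i=1: a_1=1, p_1 = 1*6 + 1 = 7, q_1 = 1*1 + 0 = 1.
  i=2: a_2=4, p_2 = 4*7 + 6 = 34, q_2 = 4*1 + 1 = 5.
  i=3: a_3=8, p_3 = 8*34 + 7 = 279, q_3 = 8*5 + 1 = 41.
  i=4: a_4=2, p_4 = 2*279 + 34 = 592, q_4 = 2*41 + 5 = 87.

6/1, 7/1, 34/5, 279/41, 592/87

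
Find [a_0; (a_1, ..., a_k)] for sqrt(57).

[7; (1, 1, 4, 1, 1, 14)]

Write x_i = (sqrt(57) + m_i)/d_i with (m_0, d_0) = (0, 1). a_0 = floor(sqrt(57)) = 7, since 7^2 = 49 <= 57 < 64 = 8^2.
Iterate m_{i+1} = d_i*a_i - m_i, d_{i+1} = (57 - m_{i+1}^2)/d_i, a_{i+1} = floor((a_0 + m_{i+1})/d_{i+1}):
  m_1 = 1*7 - 0 = 7, d_1 = (57 - 7^2)/1 = 8/1 = 8, a_1 = floor((7 + 7)/8) = 1.
  m_2 = 8*1 - 7 = 1, d_2 = (57 - 1^2)/8 = 56/8 = 7, a_2 = floor((7 + 1)/7) = 1.
  m_3 = 7*1 - 1 = 6, d_3 = (57 - 6^2)/7 = 21/7 = 3, a_3 = floor((7 + 6)/3) = 4.
  m_4 = 3*4 - 6 = 6, d_4 = (57 - 6^2)/3 = 21/3 = 7, a_4 = floor((7 + 6)/7) = 1.
  m_5 = 7*1 - 6 = 1, d_5 = (57 - 1^2)/7 = 56/7 = 8, a_5 = floor((7 + 1)/8) = 1.
  m_6 = 8*1 - 1 = 7, d_6 = (57 - 7^2)/8 = 8/8 = 1, a_6 = floor((7 + 7)/1) = 14.
  m_7 = 1*14 - 7 = 7, d_7 = (57 - 7^2)/1 = 8/1 = 8: (m_7, d_7) = (m_1, d_1) = (7, 8), so from here the quotients repeat a_1, ..., a_6; the period length is 6.
Hence the expansion of sqrt(57) is a_0 = 7 followed by the repeating block 1, 1, 4, 1, 1, 14 (period 6).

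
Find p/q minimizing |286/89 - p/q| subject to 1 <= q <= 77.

Expand x = 286/89 as a continued fraction with the Euclidean algorithm:
  286 = 3*89 + 19, so a_0 = 3.
  89 = 4*19 + 13, so a_1 = 4.
  19 = 1*13 + 6, so a_2 = 1.
  13 = 2*6 + 1, so a_3 = 2.
  6 = 6*1 + 0, so a_4 = 6.
so x = [3; 4, 1, 2, 6].
Convergents (p_i = a_i*p_{i-1} + p_{i-2}, q_i = a_i*q_{i-1} + q_{i-2} with p_{-2}=0, p_{-1}=1, q_{-2}=1, q_{-1}=0), until the denominator exceeds 77:
  i=0: a_0=3, p_0 = 3*1 + 0 = 3, q_0 = 3*0 + 1 = 1.
  i=1: a_1=4, p_1 = 4*3 + 1 = 13, q_1 = 4*1 + 0 = 4.
  i=2: a_2=1, p_2 = 1*13 + 3 = 16, q_2 = 1*4 + 1 = 5.
  i=3: a_3=2, p_3 = 2*16 + 13 = 45, q_3 = 2*5 + 4 = 14.
  i=4: a_4=6, p_4 = 6*45 + 16 = 286, q_4 = 6*14 + 5 = 89.
q_4 = 89 > 77, so the last convergent with denominator <= 77 is p_3/q_3 = 45/14.
The closest fraction with denominator <= 77 is either p_3/q_3 or the intermediate fraction (k*p_3 + p_2)/(k*q_3 + q_2) with the largest k >= 1 whose denominator stays <= 77; these approach x as k grows, and every other convergent or intermediate fraction in range is farther away.
Largest k: floor((77 - q_2)/q_3) = floor((77 - 5)/14) = 5.
That gives (5*45 + 16)/(5*14 + 5) = 241/75.
Compare the errors: |x - 45/14| = |286*14 - 45*89|/(89*14) = 1/1246, and |x - 241/75| = |286*75 - 241*89|/(89*75) = 1/6675.
Cross-multiplying, 1*1246 = 1246 < 6675 = 1*6675, so 1/6675 is smaller: the intermediate fraction 241/75 is closer to x than 45/14.

241/75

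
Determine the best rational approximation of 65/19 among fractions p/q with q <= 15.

Expand x = 65/19 as a continued fraction with the Euclidean algorithm:
  65 = 3*19 + 8, so a_0 = 3.
  19 = 2*8 + 3, so a_1 = 2.
  8 = 2*3 + 2, so a_2 = 2.
  3 = 1*2 + 1, so a_3 = 1.
  2 = 2*1 + 0, so a_4 = 2.
so x = [3; 2, 2, 1, 2].
Convergents (p_i = a_i*p_{i-1} + p_{i-2}, q_i = a_i*q_{i-1} + q_{i-2} with p_{-2}=0, p_{-1}=1, q_{-2}=1, q_{-1}=0), until the denominator exceeds 15:
  i=0: a_0=3, p_0 = 3*1 + 0 = 3, q_0 = 3*0 + 1 = 1.
  i=1: a_1=2, p_1 = 2*3 + 1 = 7, q_1 = 2*1 + 0 = 2.
  i=2: a_2=2, p_2 = 2*7 + 3 = 17, q_2 = 2*2 + 1 = 5.
  i=3: a_3=1, p_3 = 1*17 + 7 = 24, q_3 = 1*5 + 2 = 7.
  i=4: a_4=2, p_4 = 2*24 + 17 = 65, q_4 = 2*7 + 5 = 19.
q_4 = 19 > 15, so the last convergent with denominator <= 15 is p_3/q_3 = 24/7.
The closest fraction with denominator <= 15 is either p_3/q_3 or the intermediate fraction (k*p_3 + p_2)/(k*q_3 + q_2) with the largest k >= 1 whose denominator stays <= 15; these approach x as k grows, and every other convergent or intermediate fraction in range is farther away.
Largest k: floor((15 - q_2)/q_3) = floor((15 - 5)/7) = 1.
That gives (1*24 + 17)/(1*7 + 5) = 41/12.
Compare the errors: |x - 24/7| = |65*7 - 24*19|/(19*7) = 1/133, and |x - 41/12| = |65*12 - 41*19|/(19*12) = 1/228.
Cross-multiplying, 1*133 = 133 < 228 = 1*228, so 1/228 is smaller: the intermediate fraction 41/12 is closer to x than 24/7.

41/12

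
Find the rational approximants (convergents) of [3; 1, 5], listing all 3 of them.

Using the convergent recurrence p_i = a_i*p_{i-1} + p_{i-2}, q_i = a_i*q_{i-1} + q_{i-2} with p_{-2}=0, p_{-1}=1, q_{-2}=1, q_{-1}=0:
  i=0: a_0=3, p_0 = 3*1 + 0 = 3, q_0 = 3*0 + 1 = 1.
  i=1: a_1=1, p_1 = 1*3 + 1 = 4, q_1 = 1*1 + 0 = 1.
  i=2: a_2=5, p_2 = 5*4 + 3 = 23, q_2 = 5*1 + 1 = 6.

3/1, 4/1, 23/6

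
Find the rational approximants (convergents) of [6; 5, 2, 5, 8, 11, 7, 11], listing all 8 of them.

Using the convergent recurrence p_i = a_i*p_{i-1} + p_{i-2}, q_i = a_i*q_{i-1} + q_{i-2} with p_{-2}=0, p_{-1}=1, q_{-2}=1, q_{-1}=0:
  i=0: a_0=6, p_0 = 6*1 + 0 = 6, q_0 = 6*0 + 1 = 1.
  i=1: a_1=5, p_1 = 5*6 + 1 = 31, q_1 = 5*1 + 0 = 5.
  i=2: a_2=2, p_2 = 2*31 + 6 = 68, q_2 = 2*5 + 1 = 11.
  i=3: a_3=5, p_3 = 5*68 + 31 = 371, q_3 = 5*11 + 5 = 60.
  i=4: a_4=8, p_4 = 8*371 + 68 = 3036, q_4 = 8*60 + 11 = 491.
  i=5: a_5=11, p_5 = 11*3036 + 371 = 33767, q_5 = 11*491 + 60 = 5461.
  i=6: a_6=7, p_6 = 7*33767 + 3036 = 239405, q_6 = 7*5461 + 491 = 38718.
  i=7: a_7=11, p_7 = 11*239405 + 33767 = 2667222, q_7 = 11*38718 + 5461 = 431359.

6/1, 31/5, 68/11, 371/60, 3036/491, 33767/5461, 239405/38718, 2667222/431359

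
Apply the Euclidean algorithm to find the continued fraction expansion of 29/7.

[4; 7]

Run the Euclidean algorithm on 29 and 7; the successive quotients are the partial quotients a_0, a_1, ... (each step inverts the fractional part left over by the previous one):
  29 = 4*7 + 1, so a_0 = 4.
  7 = 7*1 + 0, so a_1 = 7.
The remainder reaches 0 after 2 divisions, so the expansion has 2 partial quotients, read off in order.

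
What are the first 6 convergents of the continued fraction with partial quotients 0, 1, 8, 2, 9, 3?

Using the convergent recurrence p_i = a_i*p_{i-1} + p_{i-2}, q_i = a_i*q_{i-1} + q_{i-2} with p_{-2}=0, p_{-1}=1, q_{-2}=1, q_{-1}=0:
  i=0: a_0=0, p_0 = 0*1 + 0 = 0, q_0 = 0*0 + 1 = 1.
  i=1: a_1=1, p_1 = 1*0 + 1 = 1, q_1 = 1*1 + 0 = 1.
  i=2: a_2=8, p_2 = 8*1 + 0 = 8, q_2 = 8*1 + 1 = 9.
  i=3: a_3=2, p_3 = 2*8 + 1 = 17, q_3 = 2*9 + 1 = 19.
  i=4: a_4=9, p_4 = 9*17 + 8 = 161, q_4 = 9*19 + 9 = 180.
  i=5: a_5=3, p_5 = 3*161 + 17 = 500, q_5 = 3*180 + 19 = 559.

0/1, 1/1, 8/9, 17/19, 161/180, 500/559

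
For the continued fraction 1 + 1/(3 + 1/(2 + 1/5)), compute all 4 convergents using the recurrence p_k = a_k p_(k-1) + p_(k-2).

Using the convergent recurrence p_i = a_i*p_{i-1} + p_{i-2}, q_i = a_i*q_{i-1} + q_{i-2} with p_{-2}=0, p_{-1}=1, q_{-2}=1, q_{-1}=0:
  i=0: a_0=1, p_0 = 1*1 + 0 = 1, q_0 = 1*0 + 1 = 1.
  i=1: a_1=3, p_1 = 3*1 + 1 = 4, q_1 = 3*1 + 0 = 3.
  i=2: a_2=2, p_2 = 2*4 + 1 = 9, q_2 = 2*3 + 1 = 7.
  i=3: a_3=5, p_3 = 5*9 + 4 = 49, q_3 = 5*7 + 3 = 38.

1/1, 4/3, 9/7, 49/38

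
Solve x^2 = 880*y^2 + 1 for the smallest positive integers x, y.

(x, y) = (89, 3)

First expand sqrt(880) as a continued fraction. With x_i = (sqrt(880) + m_i)/d_i and (m_0, d_0) = (0, 1): a_0 = floor(sqrt(880)) = 29, since 29^2 = 841 <= 880 < 900 = 30^2.
Iterate m_{i+1} = d_i*a_i - m_i, d_{i+1} = (880 - m_{i+1}^2)/d_i, a_{i+1} = floor((a_0 + m_{i+1})/d_{i+1}):
  m_1 = 1*29 - 0 = 29, d_1 = (880 - 29^2)/1 = 39/1 = 39, a_1 = floor((29 + 29)/39) = 1.
  m_2 = 39*1 - 29 = 10, d_2 = (880 - 10^2)/39 = 780/39 = 20, a_2 = floor((29 + 10)/20) = 1.
  m_3 = 20*1 - 10 = 10, d_3 = (880 - 10^2)/20 = 780/20 = 39, a_3 = floor((29 + 10)/39) = 1.
  m_4 = 39*1 - 10 = 29, d_4 = (880 - 29^2)/39 = 39/39 = 1, a_4 = floor((29 + 29)/1) = 58.
  m_5 = 1*58 - 29 = 29, d_5 = (880 - 29^2)/1 = 39/1 = 39: (m_5, d_5) = (m_1, d_1) = (29, 39), so from here the quotients repeat a_1, ..., a_4; the period length is 4.
So sqrt(880) = [29; (1, 1, 1, 58)] with period length k = 4.
k is even, so the fundamental solution of x^2 - 880y^2 = 1 is (p_{k-1}, q_{k-1}) = (p_3, q_3); compute convergents through index 3.
Convergents (p_i = a_i*p_{i-1} + p_{i-2}, q_i = a_i*q_{i-1} + q_{i-2} with p_{-2}=0, p_{-1}=1, q_{-2}=1, q_{-1}=0):
  i=0: a_0=29, p_0 = 29*1 + 0 = 29, q_0 = 29*0 + 1 = 1.
  i=1: a_1=1, p_1 = 1*29 + 1 = 30, q_1 = 1*1 + 0 = 1.
  i=2: a_2=1, p_2 = 1*30 + 29 = 59, q_2 = 1*1 + 1 = 2.
  i=3: a_3=1, p_3 = 1*59 + 30 = 89, q_3 = 1*2 + 1 = 3.
Check: 89^2 - 880*3^2 = 7921 - 7920 = 1, so (x, y) = (89, 3) solves the equation, and by the theorem it is the least positive solution.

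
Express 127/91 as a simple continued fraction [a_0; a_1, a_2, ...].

Run the Euclidean algorithm on 127 and 91; the successive quotients are the partial quotients a_0, a_1, ... (each step inverts the fractional part left over by the previous one):
  127 = 1*91 + 36, so a_0 = 1.
  91 = 2*36 + 19, so a_1 = 2.
  36 = 1*19 + 17, so a_2 = 1.
  19 = 1*17 + 2, so a_3 = 1.
  17 = 8*2 + 1, so a_4 = 8.
  2 = 2*1 + 0, so a_5 = 2.
The remainder reaches 0 after 6 divisions, so the expansion has 6 partial quotients, read off in order.

[1; 2, 1, 1, 8, 2]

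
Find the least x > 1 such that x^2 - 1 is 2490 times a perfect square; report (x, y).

(x, y) = (499, 10)

First expand sqrt(2490) as a continued fraction. With x_i = (sqrt(2490) + m_i)/d_i and (m_0, d_0) = (0, 1): a_0 = floor(sqrt(2490)) = 49, since 49^2 = 2401 <= 2490 < 2500 = 50^2.
Iterate m_{i+1} = d_i*a_i - m_i, d_{i+1} = (2490 - m_{i+1}^2)/d_i, a_{i+1} = floor((a_0 + m_{i+1})/d_{i+1}):
  m_1 = 1*49 - 0 = 49, d_1 = (2490 - 49^2)/1 = 89/1 = 89, a_1 = floor((49 + 49)/89) = 1.
  m_2 = 89*1 - 49 = 40, d_2 = (2490 - 40^2)/89 = 890/89 = 10, a_2 = floor((49 + 40)/10) = 8.
  m_3 = 10*8 - 40 = 40, d_3 = (2490 - 40^2)/10 = 890/10 = 89, a_3 = floor((49 + 40)/89) = 1.
  m_4 = 89*1 - 40 = 49, d_4 = (2490 - 49^2)/89 = 89/89 = 1, a_4 = floor((49 + 49)/1) = 98.
  m_5 = 1*98 - 49 = 49, d_5 = (2490 - 49^2)/1 = 89/1 = 89: (m_5, d_5) = (m_1, d_1) = (49, 89), so from here the quotients repeat a_1, ..., a_4; the period length is 4.
So sqrt(2490) = [49; (1, 8, 1, 98)] with period length k = 4.
k is even, so the fundamental solution of x^2 - 2490y^2 = 1 is (p_{k-1}, q_{k-1}) = (p_3, q_3); compute convergents through index 3.
Convergents (p_i = a_i*p_{i-1} + p_{i-2}, q_i = a_i*q_{i-1} + q_{i-2} with p_{-2}=0, p_{-1}=1, q_{-2}=1, q_{-1}=0):
  i=0: a_0=49, p_0 = 49*1 + 0 = 49, q_0 = 49*0 + 1 = 1.
  i=1: a_1=1, p_1 = 1*49 + 1 = 50, q_1 = 1*1 + 0 = 1.
  i=2: a_2=8, p_2 = 8*50 + 49 = 449, q_2 = 8*1 + 1 = 9.
  i=3: a_3=1, p_3 = 1*449 + 50 = 499, q_3 = 1*9 + 1 = 10.
Check: 499^2 - 2490*10^2 = 249001 - 249000 = 1, so (x, y) = (499, 10) solves the equation, and by the theorem it is the least positive solution.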